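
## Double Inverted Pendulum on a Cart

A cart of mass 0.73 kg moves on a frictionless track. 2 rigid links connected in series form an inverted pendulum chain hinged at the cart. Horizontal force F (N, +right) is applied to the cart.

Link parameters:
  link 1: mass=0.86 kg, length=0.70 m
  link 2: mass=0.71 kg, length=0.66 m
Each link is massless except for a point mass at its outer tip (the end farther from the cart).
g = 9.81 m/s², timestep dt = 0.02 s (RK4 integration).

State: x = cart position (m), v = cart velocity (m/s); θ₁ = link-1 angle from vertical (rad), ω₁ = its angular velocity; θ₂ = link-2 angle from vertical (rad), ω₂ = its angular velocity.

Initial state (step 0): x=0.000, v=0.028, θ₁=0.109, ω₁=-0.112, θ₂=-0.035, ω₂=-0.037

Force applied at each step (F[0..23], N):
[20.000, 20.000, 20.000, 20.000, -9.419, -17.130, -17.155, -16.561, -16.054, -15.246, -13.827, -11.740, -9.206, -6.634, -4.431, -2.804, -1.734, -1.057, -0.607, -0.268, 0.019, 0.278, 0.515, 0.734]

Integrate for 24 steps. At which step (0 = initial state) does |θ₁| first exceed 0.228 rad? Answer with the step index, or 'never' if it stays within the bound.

apply F[0]=+20.000 → step 1: x=0.005, v=0.521, θ₁=0.100, ω₁=-0.744, θ₂=-0.037, ω₂=-0.131
apply F[1]=+20.000 → step 2: x=0.021, v=1.026, θ₁=0.079, ω₁=-1.403, θ₂=-0.040, ω₂=-0.210
apply F[2]=+20.000 → step 3: x=0.047, v=1.549, θ₁=0.044, ω₁=-2.108, θ₂=-0.045, ω₂=-0.263
apply F[3]=+20.000 → step 4: x=0.083, v=2.091, θ₁=-0.006, ω₁=-2.867, θ₂=-0.050, ω₂=-0.286
apply F[4]=-9.419 → step 5: x=0.122, v=1.841, θ₁=-0.059, ω₁=-2.516, θ₂=-0.056, ω₂=-0.292
apply F[5]=-17.130 → step 6: x=0.155, v=1.400, θ₁=-0.104, ω₁=-1.917, θ₂=-0.062, ω₂=-0.281
apply F[6]=-17.155 → step 7: x=0.178, v=0.984, θ₁=-0.136, ω₁=-1.374, θ₂=-0.067, ω₂=-0.249
apply F[7]=-16.561 → step 8: x=0.194, v=0.604, θ₁=-0.159, ω₁=-0.900, θ₂=-0.072, ω₂=-0.198
apply F[8]=-16.054 → step 9: x=0.203, v=0.251, θ₁=-0.173, ω₁=-0.476, θ₂=-0.075, ω₂=-0.136
apply F[9]=-15.246 → step 10: x=0.205, v=-0.074, θ₁=-0.179, ω₁=-0.097, θ₂=-0.077, ω₂=-0.067
apply F[10]=-13.827 → step 11: x=0.200, v=-0.360, θ₁=-0.177, ω₁=0.227, θ₂=-0.078, ω₂=-0.000
apply F[11]=-11.740 → step 12: x=0.191, v=-0.596, θ₁=-0.170, ω₁=0.484, θ₂=-0.077, ω₂=0.061
apply F[12]=-9.206 → step 13: x=0.177, v=-0.772, θ₁=-0.159, ω₁=0.664, θ₂=-0.076, ω₂=0.114
apply F[13]=-6.634 → step 14: x=0.160, v=-0.888, θ₁=-0.144, ω₁=0.766, θ₂=-0.073, ω₂=0.158
apply F[14]=-4.431 → step 15: x=0.142, v=-0.952, θ₁=-0.129, ω₁=0.805, θ₂=-0.069, ω₂=0.193
apply F[15]=-2.804 → step 16: x=0.123, v=-0.980, θ₁=-0.113, ω₁=0.799, θ₂=-0.065, ω₂=0.221
apply F[16]=-1.734 → step 17: x=0.103, v=-0.986, θ₁=-0.097, ω₁=0.768, θ₂=-0.060, ω₂=0.242
apply F[17]=-1.057 → step 18: x=0.083, v=-0.979, θ₁=-0.082, ω₁=0.726, θ₂=-0.055, ω₂=0.259
apply F[18]=-0.607 → step 19: x=0.064, v=-0.965, θ₁=-0.068, ω₁=0.681, θ₂=-0.050, ω₂=0.270
apply F[19]=-0.268 → step 20: x=0.045, v=-0.948, θ₁=-0.055, ω₁=0.635, θ₂=-0.045, ω₂=0.277
apply F[20]=+0.019 → step 21: x=0.026, v=-0.927, θ₁=-0.043, ω₁=0.591, θ₂=-0.039, ω₂=0.281
apply F[21]=+0.278 → step 22: x=0.008, v=-0.905, θ₁=-0.031, ω₁=0.548, θ₂=-0.033, ω₂=0.281
apply F[22]=+0.515 → step 23: x=-0.010, v=-0.880, θ₁=-0.021, ω₁=0.506, θ₂=-0.028, ω₂=0.279
apply F[23]=+0.734 → step 24: x=-0.027, v=-0.853, θ₁=-0.011, ω₁=0.466, θ₂=-0.022, ω₂=0.274
max |θ₁| = 0.179 ≤ 0.228 over all 25 states.

Answer: never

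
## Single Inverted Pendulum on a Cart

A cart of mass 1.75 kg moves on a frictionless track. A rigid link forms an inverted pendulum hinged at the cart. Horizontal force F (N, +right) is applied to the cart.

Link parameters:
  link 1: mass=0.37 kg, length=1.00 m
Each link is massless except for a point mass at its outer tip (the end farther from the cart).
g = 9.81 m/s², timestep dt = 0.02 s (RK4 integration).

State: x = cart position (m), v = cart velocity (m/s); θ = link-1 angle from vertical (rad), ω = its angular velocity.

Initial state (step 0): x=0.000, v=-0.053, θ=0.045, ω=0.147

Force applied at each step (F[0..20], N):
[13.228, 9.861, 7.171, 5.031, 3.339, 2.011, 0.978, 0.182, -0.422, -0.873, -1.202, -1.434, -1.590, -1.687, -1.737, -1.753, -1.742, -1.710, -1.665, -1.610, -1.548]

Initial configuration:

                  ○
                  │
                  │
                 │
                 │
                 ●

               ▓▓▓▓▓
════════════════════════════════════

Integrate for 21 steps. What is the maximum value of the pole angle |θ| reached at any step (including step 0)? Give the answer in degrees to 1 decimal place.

apply F[0]=+13.228 → step 1: x=0.000, v=0.096, θ=0.047, ω=0.007
apply F[1]=+9.861 → step 2: x=0.003, v=0.207, θ=0.046, ω=-0.095
apply F[2]=+7.171 → step 3: x=0.008, v=0.287, θ=0.043, ω=-0.166
apply F[3]=+5.031 → step 4: x=0.015, v=0.343, θ=0.039, ω=-0.213
apply F[4]=+3.339 → step 5: x=0.022, v=0.379, θ=0.035, ω=-0.243
apply F[5]=+2.011 → step 6: x=0.030, v=0.401, θ=0.030, ω=-0.258
apply F[6]=+0.978 → step 7: x=0.038, v=0.411, θ=0.024, ω=-0.263
apply F[7]=+0.182 → step 8: x=0.046, v=0.412, θ=0.019, ω=-0.260
apply F[8]=-0.422 → step 9: x=0.054, v=0.407, θ=0.014, ω=-0.251
apply F[9]=-0.873 → step 10: x=0.062, v=0.396, θ=0.009, ω=-0.238
apply F[10]=-1.202 → step 11: x=0.070, v=0.382, θ=0.005, ω=-0.223
apply F[11]=-1.434 → step 12: x=0.078, v=0.366, θ=0.000, ω=-0.206
apply F[12]=-1.590 → step 13: x=0.085, v=0.348, θ=-0.004, ω=-0.188
apply F[13]=-1.687 → step 14: x=0.091, v=0.329, θ=-0.007, ω=-0.170
apply F[14]=-1.737 → step 15: x=0.098, v=0.309, θ=-0.010, ω=-0.152
apply F[15]=-1.753 → step 16: x=0.104, v=0.290, θ=-0.013, ω=-0.135
apply F[16]=-1.742 → step 17: x=0.109, v=0.270, θ=-0.016, ω=-0.119
apply F[17]=-1.710 → step 18: x=0.115, v=0.251, θ=-0.018, ω=-0.103
apply F[18]=-1.665 → step 19: x=0.119, v=0.233, θ=-0.020, ω=-0.089
apply F[19]=-1.610 → step 20: x=0.124, v=0.216, θ=-0.022, ω=-0.075
apply F[20]=-1.548 → step 21: x=0.128, v=0.199, θ=-0.023, ω=-0.063
Max |angle| over trajectory = 0.047 rad = 2.7°.

Answer: 2.7°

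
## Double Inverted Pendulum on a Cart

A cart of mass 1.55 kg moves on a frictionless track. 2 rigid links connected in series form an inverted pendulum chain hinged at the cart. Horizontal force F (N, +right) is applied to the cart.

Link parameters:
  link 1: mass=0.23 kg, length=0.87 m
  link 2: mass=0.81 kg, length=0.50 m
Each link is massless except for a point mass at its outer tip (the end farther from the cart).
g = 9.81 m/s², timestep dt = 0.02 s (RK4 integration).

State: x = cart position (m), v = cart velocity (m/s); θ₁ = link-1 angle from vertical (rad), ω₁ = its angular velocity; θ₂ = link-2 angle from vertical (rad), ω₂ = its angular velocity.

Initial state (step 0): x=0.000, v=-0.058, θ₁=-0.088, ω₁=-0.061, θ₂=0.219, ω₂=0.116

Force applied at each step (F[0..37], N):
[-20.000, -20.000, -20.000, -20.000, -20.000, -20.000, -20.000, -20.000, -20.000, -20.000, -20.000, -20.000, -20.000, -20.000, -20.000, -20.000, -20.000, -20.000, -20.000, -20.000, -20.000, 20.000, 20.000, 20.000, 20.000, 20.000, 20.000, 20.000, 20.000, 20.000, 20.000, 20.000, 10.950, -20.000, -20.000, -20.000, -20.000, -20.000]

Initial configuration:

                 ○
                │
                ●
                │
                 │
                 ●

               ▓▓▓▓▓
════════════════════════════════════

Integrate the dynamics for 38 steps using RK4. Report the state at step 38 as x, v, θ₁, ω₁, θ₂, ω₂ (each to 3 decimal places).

apply F[0]=-20.000 → step 1: x=-0.004, v=-0.306, θ₁=-0.088, ω₁=0.012, θ₂=0.226, ω₂=0.566
apply F[1]=-20.000 → step 2: x=-0.012, v=-0.555, θ₁=-0.087, ω₁=0.088, θ₂=0.242, ω₂=1.015
apply F[2]=-20.000 → step 3: x=-0.026, v=-0.805, θ₁=-0.085, ω₁=0.172, θ₂=0.266, ω₂=1.459
apply F[3]=-20.000 → step 4: x=-0.044, v=-1.055, θ₁=-0.081, ω₁=0.268, θ₂=0.300, ω₂=1.893
apply F[4]=-20.000 → step 5: x=-0.068, v=-1.307, θ₁=-0.074, ω₁=0.383, θ₂=0.342, ω₂=2.309
apply F[5]=-20.000 → step 6: x=-0.097, v=-1.560, θ₁=-0.065, ω₁=0.524, θ₂=0.392, ω₂=2.697
apply F[6]=-20.000 → step 7: x=-0.131, v=-1.815, θ₁=-0.053, ω₁=0.698, θ₂=0.450, ω₂=3.048
apply F[7]=-20.000 → step 8: x=-0.169, v=-2.071, θ₁=-0.037, ω₁=0.909, θ₂=0.514, ω₂=3.354
apply F[8]=-20.000 → step 9: x=-0.213, v=-2.328, θ₁=-0.016, ω₁=1.163, θ₂=0.583, ω₂=3.607
apply F[9]=-20.000 → step 10: x=-0.263, v=-2.586, θ₁=0.010, ω₁=1.460, θ₂=0.658, ω₂=3.799
apply F[10]=-20.000 → step 11: x=-0.317, v=-2.845, θ₁=0.042, ω₁=1.803, θ₂=0.735, ω₂=3.923
apply F[11]=-20.000 → step 12: x=-0.376, v=-3.103, θ₁=0.082, ω₁=2.189, θ₂=0.814, ω₂=3.967
apply F[12]=-20.000 → step 13: x=-0.441, v=-3.360, θ₁=0.130, ω₁=2.619, θ₂=0.893, ω₂=3.916
apply F[13]=-20.000 → step 14: x=-0.511, v=-3.616, θ₁=0.187, ω₁=3.089, θ₂=0.970, ω₂=3.753
apply F[14]=-20.000 → step 15: x=-0.586, v=-3.867, θ₁=0.254, ω₁=3.598, θ₂=1.042, ω₂=3.452
apply F[15]=-20.000 → step 16: x=-0.665, v=-4.111, θ₁=0.331, ω₁=4.145, θ₂=1.107, ω₂=2.987
apply F[16]=-20.000 → step 17: x=-0.750, v=-4.342, θ₁=0.420, ω₁=4.736, θ₂=1.160, ω₂=2.321
apply F[17]=-20.000 → step 18: x=-0.839, v=-4.553, θ₁=0.521, ω₁=5.385, θ₂=1.198, ω₂=1.407
apply F[18]=-20.000 → step 19: x=-0.932, v=-4.726, θ₁=0.636, ω₁=6.122, θ₂=1.215, ω₂=0.186
apply F[19]=-20.000 → step 20: x=-1.027, v=-4.827, θ₁=0.767, ω₁=6.978, θ₂=1.203, ω₂=-1.400
apply F[20]=-20.000 → step 21: x=-1.124, v=-4.782, θ₁=0.916, ω₁=7.882, θ₂=1.157, ω₂=-3.191
apply F[21]=+20.000 → step 22: x=-1.214, v=-4.200, θ₁=1.075, ω₁=8.006, θ₂=1.085, ω₂=-3.832
apply F[22]=+20.000 → step 23: x=-1.292, v=-3.611, θ₁=1.233, ω₁=7.705, θ₂=1.012, ω₂=-3.334
apply F[23]=+20.000 → step 24: x=-1.359, v=-3.112, θ₁=1.383, ω₁=7.304, θ₂=0.955, ω₂=-2.277
apply F[24]=+20.000 → step 25: x=-1.417, v=-2.687, θ₁=1.526, ω₁=7.024, θ₂=0.921, ω₂=-1.162
apply F[25]=+20.000 → step 26: x=-1.467, v=-2.300, θ₁=1.665, ω₁=6.879, θ₂=0.909, ω₂=-0.070
apply F[26]=+20.000 → step 27: x=-1.509, v=-1.931, θ₁=1.802, ω₁=6.829, θ₂=0.918, ω₂=1.042
apply F[27]=+20.000 → step 28: x=-1.544, v=-1.568, θ₁=1.938, ω₁=6.833, θ₂=0.951, ω₂=2.229
apply F[28]=+20.000 → step 29: x=-1.572, v=-1.208, θ₁=2.075, ω₁=6.847, θ₂=1.008, ω₂=3.533
apply F[29]=+20.000 → step 30: x=-1.592, v=-0.848, θ₁=2.212, ω₁=6.818, θ₂=1.093, ω₂=4.984
apply F[30]=+20.000 → step 31: x=-1.606, v=-0.491, θ₁=2.347, ω₁=6.679, θ₂=1.209, ω₂=6.590
apply F[31]=+20.000 → step 32: x=-1.612, v=-0.136, θ₁=2.478, ω₁=6.344, θ₂=1.358, ω₂=8.355
apply F[32]=+10.950 → step 33: x=-1.612, v=0.103, θ₁=2.598, ω₁=5.572, θ₂=1.545, ω₂=10.419
apply F[33]=-20.000 → step 34: x=-1.612, v=-0.042, θ₁=2.693, ω₁=3.837, θ₂=1.780, ω₂=13.119
apply F[34]=-20.000 → step 35: x=-1.614, v=-0.148, θ₁=2.746, ω₁=1.301, θ₂=2.075, ω₂=16.702
apply F[35]=-20.000 → step 36: x=-1.616, v=0.038, θ₁=2.735, ω₁=-2.505, θ₂=2.468, ω₂=23.127
apply F[36]=-20.000 → step 37: x=-1.606, v=0.985, θ₁=2.683, ω₁=-1.357, θ₂=2.953, ω₂=23.009
apply F[37]=-20.000 → step 38: x=-1.582, v=1.234, θ₁=2.703, ω₁=3.054, θ₂=3.344, ω₂=16.607

Answer: x=-1.582, v=1.234, θ₁=2.703, ω₁=3.054, θ₂=3.344, ω₂=16.607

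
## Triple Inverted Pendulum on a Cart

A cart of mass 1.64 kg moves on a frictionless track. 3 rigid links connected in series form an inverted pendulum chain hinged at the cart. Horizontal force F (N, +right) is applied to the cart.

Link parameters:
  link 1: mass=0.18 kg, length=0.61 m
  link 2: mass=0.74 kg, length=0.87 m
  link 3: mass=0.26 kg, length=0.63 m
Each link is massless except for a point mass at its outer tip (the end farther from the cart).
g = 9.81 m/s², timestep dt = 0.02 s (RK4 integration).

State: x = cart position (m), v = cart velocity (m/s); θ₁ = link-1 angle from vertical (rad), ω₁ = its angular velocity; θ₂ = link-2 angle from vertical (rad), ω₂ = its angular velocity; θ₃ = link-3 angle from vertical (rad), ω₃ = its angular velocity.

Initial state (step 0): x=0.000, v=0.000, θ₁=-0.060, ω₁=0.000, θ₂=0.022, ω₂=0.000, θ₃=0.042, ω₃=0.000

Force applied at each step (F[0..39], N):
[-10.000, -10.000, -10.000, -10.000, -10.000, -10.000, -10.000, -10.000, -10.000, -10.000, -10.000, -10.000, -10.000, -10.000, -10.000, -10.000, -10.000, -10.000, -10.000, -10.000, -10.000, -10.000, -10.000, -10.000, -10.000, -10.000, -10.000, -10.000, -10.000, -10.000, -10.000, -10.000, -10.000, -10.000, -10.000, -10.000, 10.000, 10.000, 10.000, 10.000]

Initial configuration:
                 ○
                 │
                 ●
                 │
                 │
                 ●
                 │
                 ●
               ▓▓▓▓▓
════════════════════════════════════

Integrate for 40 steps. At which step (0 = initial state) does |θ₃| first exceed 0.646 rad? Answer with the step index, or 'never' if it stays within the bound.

Answer: never

Derivation:
apply F[0]=-10.000 → step 1: x=-0.001, v=-0.114, θ₁=-0.060, ω₁=0.021, θ₂=0.023, ω₂=0.119, θ₃=0.042, ω₃=0.008
apply F[1]=-10.000 → step 2: x=-0.005, v=-0.227, θ₁=-0.059, ω₁=0.039, θ₂=0.027, ω₂=0.241, θ₃=0.042, ω₃=0.015
apply F[2]=-10.000 → step 3: x=-0.010, v=-0.341, θ₁=-0.058, ω₁=0.052, θ₂=0.033, ω₂=0.369, θ₃=0.043, ω₃=0.021
apply F[3]=-10.000 → step 4: x=-0.018, v=-0.455, θ₁=-0.057, ω₁=0.058, θ₂=0.042, ω₂=0.504, θ₃=0.043, ω₃=0.023
apply F[4]=-10.000 → step 5: x=-0.028, v=-0.569, θ₁=-0.056, ω₁=0.053, θ₂=0.053, ω₂=0.649, θ₃=0.044, ω₃=0.022
apply F[5]=-10.000 → step 6: x=-0.041, v=-0.684, θ₁=-0.055, ω₁=0.036, θ₂=0.068, ω₂=0.808, θ₃=0.044, ω₃=0.015
apply F[6]=-10.000 → step 7: x=-0.056, v=-0.799, θ₁=-0.055, ω₁=0.004, θ₂=0.086, ω₂=0.981, θ₃=0.044, ω₃=0.004
apply F[7]=-10.000 → step 8: x=-0.073, v=-0.915, θ₁=-0.055, ω₁=-0.043, θ₂=0.107, ω₂=1.171, θ₃=0.044, ω₃=-0.014
apply F[8]=-10.000 → step 9: x=-0.092, v=-1.031, θ₁=-0.056, ω₁=-0.103, θ₂=0.132, ω₂=1.375, θ₃=0.044, ω₃=-0.038
apply F[9]=-10.000 → step 10: x=-0.114, v=-1.147, θ₁=-0.059, ω₁=-0.170, θ₂=0.162, ω₂=1.592, θ₃=0.043, ω₃=-0.066
apply F[10]=-10.000 → step 11: x=-0.138, v=-1.263, θ₁=-0.063, ω₁=-0.238, θ₂=0.196, ω₂=1.816, θ₃=0.041, ω₃=-0.099
apply F[11]=-10.000 → step 12: x=-0.165, v=-1.380, θ₁=-0.069, ω₁=-0.296, θ₂=0.235, ω₂=2.040, θ₃=0.039, ω₃=-0.132
apply F[12]=-10.000 → step 13: x=-0.193, v=-1.498, θ₁=-0.075, ω₁=-0.332, θ₂=0.278, ω₂=2.258, θ₃=0.036, ω₃=-0.165
apply F[13]=-10.000 → step 14: x=-0.225, v=-1.616, θ₁=-0.082, ω₁=-0.337, θ₂=0.325, ω₂=2.462, θ₃=0.032, ω₃=-0.194
apply F[14]=-10.000 → step 15: x=-0.258, v=-1.734, θ₁=-0.088, ω₁=-0.306, θ₂=0.376, ω₂=2.651, θ₃=0.028, ω₃=-0.217
apply F[15]=-10.000 → step 16: x=-0.294, v=-1.853, θ₁=-0.094, ω₁=-0.235, θ₂=0.431, ω₂=2.824, θ₃=0.023, ω₃=-0.235
apply F[16]=-10.000 → step 17: x=-0.332, v=-1.972, θ₁=-0.097, ω₁=-0.124, θ₂=0.489, ω₂=2.982, θ₃=0.019, ω₃=-0.244
apply F[17]=-10.000 → step 18: x=-0.373, v=-2.092, θ₁=-0.098, ω₁=0.029, θ₂=0.550, ω₂=3.126, θ₃=0.014, ω₃=-0.247
apply F[18]=-10.000 → step 19: x=-0.416, v=-2.212, θ₁=-0.096, ω₁=0.223, θ₂=0.614, ω₂=3.259, θ₃=0.009, ω₃=-0.241
apply F[19]=-10.000 → step 20: x=-0.461, v=-2.332, θ₁=-0.089, ω₁=0.457, θ₂=0.680, ω₂=3.380, θ₃=0.004, ω₃=-0.226
apply F[20]=-10.000 → step 21: x=-0.509, v=-2.453, θ₁=-0.077, ω₁=0.733, θ₂=0.749, ω₂=3.490, θ₃=-0.000, ω₃=-0.204
apply F[21]=-10.000 → step 22: x=-0.559, v=-2.574, θ₁=-0.060, ω₁=1.052, θ₂=0.820, ω₂=3.588, θ₃=-0.004, ω₃=-0.172
apply F[22]=-10.000 → step 23: x=-0.612, v=-2.695, θ₁=-0.035, ω₁=1.415, θ₂=0.893, ω₂=3.671, θ₃=-0.007, ω₃=-0.131
apply F[23]=-10.000 → step 24: x=-0.667, v=-2.817, θ₁=-0.003, ω₁=1.823, θ₂=0.967, ω₂=3.734, θ₃=-0.009, ω₃=-0.081
apply F[24]=-10.000 → step 25: x=-0.725, v=-2.939, θ₁=0.038, ω₁=2.275, θ₂=1.042, ω₂=3.769, θ₃=-0.010, ω₃=-0.022
apply F[25]=-10.000 → step 26: x=-0.785, v=-3.061, θ₁=0.089, ω₁=2.772, θ₂=1.117, ω₂=3.769, θ₃=-0.010, ω₃=0.046
apply F[26]=-10.000 → step 27: x=-0.847, v=-3.182, θ₁=0.149, ω₁=3.312, θ₂=1.192, ω₂=3.722, θ₃=-0.008, ω₃=0.123
apply F[27]=-10.000 → step 28: x=-0.912, v=-3.302, θ₁=0.221, ω₁=3.893, θ₂=1.266, ω₂=3.613, θ₃=-0.005, ω₃=0.207
apply F[28]=-10.000 → step 29: x=-0.979, v=-3.419, θ₁=0.305, ω₁=4.514, θ₂=1.336, ω₂=3.427, θ₃=-0.000, ω₃=0.300
apply F[29]=-10.000 → step 30: x=-1.049, v=-3.530, θ₁=0.402, ω₁=5.177, θ₂=1.402, ω₂=3.144, θ₃=0.007, ω₃=0.404
apply F[30]=-10.000 → step 31: x=-1.120, v=-3.632, θ₁=0.513, ω₁=5.890, θ₂=1.461, ω₂=2.744, θ₃=0.016, ω₃=0.522
apply F[31]=-10.000 → step 32: x=-1.194, v=-3.718, θ₁=0.638, ω₁=6.678, θ₂=1.511, ω₂=2.198, θ₃=0.028, ω₃=0.669
apply F[32]=-10.000 → step 33: x=-1.269, v=-3.778, θ₁=0.781, ω₁=7.590, θ₂=1.548, ω₂=1.465, θ₃=0.043, ω₃=0.871
apply F[33]=-10.000 → step 34: x=-1.345, v=-3.788, θ₁=0.943, ω₁=8.723, θ₂=1.568, ω₂=0.479, θ₃=0.064, ω₃=1.194
apply F[34]=-10.000 → step 35: x=-1.420, v=-3.693, θ₁=1.132, ω₁=10.223, θ₂=1.565, ω₂=-0.850, θ₃=0.093, ω₃=1.808
apply F[35]=-10.000 → step 36: x=-1.491, v=-3.360, θ₁=1.354, ω₁=11.975, θ₂=1.532, ω₂=-2.372, θ₃=0.141, ω₃=3.109
apply F[36]=+10.000 → step 37: x=-1.551, v=-2.589, θ₁=1.601, ω₁=12.380, θ₂=1.479, ω₂=-2.688, θ₃=0.221, ω₃=4.940
apply F[37]=+10.000 → step 38: x=-1.595, v=-1.938, θ₁=1.838, ω₁=11.236, θ₂=1.436, ω₂=-1.482, θ₃=0.335, ω₃=6.340
apply F[38]=+10.000 → step 39: x=-1.630, v=-1.516, θ₁=2.051, ω₁=10.064, θ₂=1.420, ω₂=-0.049, θ₃=0.470, ω₃=7.054
apply F[39]=+10.000 → step 40: x=-1.657, v=-1.213, θ₁=2.243, ω₁=9.192, θ₂=1.433, ω₂=1.237, θ₃=0.615, ω₃=7.445
max |θ₃| = 0.615 ≤ 0.646 over all 41 states.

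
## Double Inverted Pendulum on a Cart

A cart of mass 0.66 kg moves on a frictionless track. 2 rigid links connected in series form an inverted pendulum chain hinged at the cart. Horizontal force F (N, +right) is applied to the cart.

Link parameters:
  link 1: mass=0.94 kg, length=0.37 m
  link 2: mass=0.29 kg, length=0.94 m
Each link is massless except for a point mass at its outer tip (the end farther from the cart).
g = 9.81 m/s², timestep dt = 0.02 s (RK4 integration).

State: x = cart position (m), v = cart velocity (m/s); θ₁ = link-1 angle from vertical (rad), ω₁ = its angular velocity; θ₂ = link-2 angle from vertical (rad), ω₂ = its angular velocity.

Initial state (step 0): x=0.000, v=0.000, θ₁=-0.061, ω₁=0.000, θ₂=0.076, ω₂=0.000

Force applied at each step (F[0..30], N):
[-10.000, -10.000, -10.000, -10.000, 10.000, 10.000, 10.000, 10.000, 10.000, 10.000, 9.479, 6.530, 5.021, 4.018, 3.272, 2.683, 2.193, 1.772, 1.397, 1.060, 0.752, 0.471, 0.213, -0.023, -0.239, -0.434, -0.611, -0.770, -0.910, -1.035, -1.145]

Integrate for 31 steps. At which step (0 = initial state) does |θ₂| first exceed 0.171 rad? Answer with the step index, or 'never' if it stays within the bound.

Answer: never

Derivation:
apply F[0]=-10.000 → step 1: x=-0.003, v=-0.280, θ₁=-0.054, ω₁=0.701, θ₂=0.076, ω₂=0.039
apply F[1]=-10.000 → step 2: x=-0.011, v=-0.567, θ₁=-0.033, ω₁=1.431, θ₂=0.078, ω₂=0.073
apply F[2]=-10.000 → step 3: x=-0.026, v=-0.864, θ₁=0.004, ω₁=2.213, θ₂=0.079, ω₂=0.096
apply F[3]=-10.000 → step 4: x=-0.046, v=-1.174, θ₁=0.056, ω₁=3.059, θ₂=0.081, ω₂=0.106
apply F[4]=+10.000 → step 5: x=-0.067, v=-0.897, θ₁=0.110, ω₁=2.359, θ₂=0.083, ω₂=0.105
apply F[5]=+10.000 → step 6: x=-0.082, v=-0.642, θ₁=0.151, ω₁=1.753, θ₂=0.085, ω₂=0.092
apply F[6]=+10.000 → step 7: x=-0.092, v=-0.406, θ₁=0.181, ω₁=1.226, θ₂=0.087, ω₂=0.068
apply F[7]=+10.000 → step 8: x=-0.098, v=-0.184, θ₁=0.201, ω₁=0.756, θ₂=0.088, ω₂=0.035
apply F[8]=+10.000 → step 9: x=-0.100, v=0.030, θ₁=0.211, ω₁=0.322, θ₂=0.088, ω₂=-0.003
apply F[9]=+10.000 → step 10: x=-0.097, v=0.241, θ₁=0.214, ω₁=-0.098, θ₂=0.088, ω₂=-0.044
apply F[10]=+9.479 → step 11: x=-0.090, v=0.438, θ₁=0.208, ω₁=-0.483, θ₂=0.087, ω₂=-0.083
apply F[11]=+6.530 → step 12: x=-0.080, v=0.556, θ₁=0.196, ω₁=-0.669, θ₂=0.085, ω₂=-0.118
apply F[12]=+5.021 → step 13: x=-0.068, v=0.637, θ₁=0.182, ω₁=-0.766, θ₂=0.082, ω₂=-0.148
apply F[13]=+4.018 → step 14: x=-0.055, v=0.695, θ₁=0.166, ω₁=-0.812, θ₂=0.079, ω₂=-0.174
apply F[14]=+3.272 → step 15: x=-0.041, v=0.737, θ₁=0.150, ω₁=-0.828, θ₂=0.075, ω₂=-0.196
apply F[15]=+2.683 → step 16: x=-0.026, v=0.767, θ₁=0.133, ω₁=-0.824, θ₂=0.071, ω₂=-0.214
apply F[16]=+2.193 → step 17: x=-0.010, v=0.789, θ₁=0.117, ω₁=-0.807, θ₂=0.067, ω₂=-0.229
apply F[17]=+1.772 → step 18: x=0.006, v=0.804, θ₁=0.101, ω₁=-0.781, θ₂=0.062, ω₂=-0.241
apply F[18]=+1.397 → step 19: x=0.022, v=0.812, θ₁=0.086, ω₁=-0.750, θ₂=0.057, ω₂=-0.250
apply F[19]=+1.060 → step 20: x=0.038, v=0.817, θ₁=0.071, ω₁=-0.716, θ₂=0.052, ω₂=-0.257
apply F[20]=+0.752 → step 21: x=0.054, v=0.816, θ₁=0.058, ω₁=-0.678, θ₂=0.047, ω₂=-0.261
apply F[21]=+0.471 → step 22: x=0.071, v=0.812, θ₁=0.044, ω₁=-0.640, θ₂=0.041, ω₂=-0.263
apply F[22]=+0.213 → step 23: x=0.087, v=0.805, θ₁=0.032, ω₁=-0.600, θ₂=0.036, ω₂=-0.263
apply F[23]=-0.023 → step 24: x=0.103, v=0.795, θ₁=0.020, ω₁=-0.560, θ₂=0.031, ω₂=-0.261
apply F[24]=-0.239 → step 25: x=0.119, v=0.782, θ₁=0.010, ω₁=-0.520, θ₂=0.026, ω₂=-0.257
apply F[25]=-0.434 → step 26: x=0.134, v=0.767, θ₁=-0.000, ω₁=-0.480, θ₂=0.021, ω₂=-0.252
apply F[26]=-0.611 → step 27: x=0.149, v=0.751, θ₁=-0.009, ω₁=-0.441, θ₂=0.016, ω₂=-0.246
apply F[27]=-0.770 → step 28: x=0.164, v=0.732, θ₁=-0.018, ω₁=-0.403, θ₂=0.011, ω₂=-0.238
apply F[28]=-0.910 → step 29: x=0.179, v=0.713, θ₁=-0.026, ω₁=-0.367, θ₂=0.006, ω₂=-0.230
apply F[29]=-1.035 → step 30: x=0.193, v=0.692, θ₁=-0.033, ω₁=-0.331, θ₂=0.002, ω₂=-0.221
apply F[30]=-1.145 → step 31: x=0.206, v=0.670, θ₁=-0.039, ω₁=-0.297, θ₂=-0.003, ω₂=-0.212
max |θ₂| = 0.088 ≤ 0.171 over all 32 states.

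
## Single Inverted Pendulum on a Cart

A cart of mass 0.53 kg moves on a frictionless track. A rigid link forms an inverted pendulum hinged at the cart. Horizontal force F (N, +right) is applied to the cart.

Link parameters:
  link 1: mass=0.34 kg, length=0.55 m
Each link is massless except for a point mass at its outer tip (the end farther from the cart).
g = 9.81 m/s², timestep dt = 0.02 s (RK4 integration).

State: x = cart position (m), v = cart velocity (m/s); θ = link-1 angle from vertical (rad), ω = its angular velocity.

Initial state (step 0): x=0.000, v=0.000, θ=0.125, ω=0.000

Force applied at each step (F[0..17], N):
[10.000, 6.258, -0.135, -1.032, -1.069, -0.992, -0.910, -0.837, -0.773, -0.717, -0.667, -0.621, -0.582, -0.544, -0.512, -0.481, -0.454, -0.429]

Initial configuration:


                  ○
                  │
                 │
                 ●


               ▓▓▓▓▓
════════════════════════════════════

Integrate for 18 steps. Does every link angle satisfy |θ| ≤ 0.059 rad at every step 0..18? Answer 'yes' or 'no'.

Answer: no

Derivation:
apply F[0]=+10.000 → step 1: x=0.004, v=0.359, θ=0.119, ω=-0.603
apply F[1]=+6.258 → step 2: x=0.013, v=0.580, θ=0.103, ω=-0.963
apply F[2]=-0.135 → step 3: x=0.024, v=0.563, θ=0.085, ω=-0.900
apply F[3]=-1.032 → step 4: x=0.035, v=0.515, θ=0.068, ω=-0.786
apply F[4]=-1.069 → step 5: x=0.045, v=0.468, θ=0.053, ω=-0.678
apply F[5]=-0.992 → step 6: x=0.054, v=0.425, θ=0.041, ω=-0.583
apply F[6]=-0.910 → step 7: x=0.062, v=0.386, θ=0.030, ω=-0.500
apply F[7]=-0.837 → step 8: x=0.069, v=0.351, θ=0.021, ω=-0.428
apply F[8]=-0.773 → step 9: x=0.076, v=0.320, θ=0.013, ω=-0.366
apply F[9]=-0.717 → step 10: x=0.082, v=0.292, θ=0.006, ω=-0.311
apply F[10]=-0.667 → step 11: x=0.088, v=0.267, θ=0.000, ω=-0.264
apply F[11]=-0.621 → step 12: x=0.093, v=0.243, θ=-0.005, ω=-0.223
apply F[12]=-0.582 → step 13: x=0.098, v=0.222, θ=-0.009, ω=-0.187
apply F[13]=-0.544 → step 14: x=0.102, v=0.203, θ=-0.012, ω=-0.156
apply F[14]=-0.512 → step 15: x=0.106, v=0.186, θ=-0.015, ω=-0.129
apply F[15]=-0.481 → step 16: x=0.109, v=0.169, θ=-0.017, ω=-0.105
apply F[16]=-0.454 → step 17: x=0.113, v=0.155, θ=-0.019, ω=-0.085
apply F[17]=-0.429 → step 18: x=0.115, v=0.141, θ=-0.021, ω=-0.067
Max |angle| over trajectory = 0.125 rad; bound = 0.059 → exceeded.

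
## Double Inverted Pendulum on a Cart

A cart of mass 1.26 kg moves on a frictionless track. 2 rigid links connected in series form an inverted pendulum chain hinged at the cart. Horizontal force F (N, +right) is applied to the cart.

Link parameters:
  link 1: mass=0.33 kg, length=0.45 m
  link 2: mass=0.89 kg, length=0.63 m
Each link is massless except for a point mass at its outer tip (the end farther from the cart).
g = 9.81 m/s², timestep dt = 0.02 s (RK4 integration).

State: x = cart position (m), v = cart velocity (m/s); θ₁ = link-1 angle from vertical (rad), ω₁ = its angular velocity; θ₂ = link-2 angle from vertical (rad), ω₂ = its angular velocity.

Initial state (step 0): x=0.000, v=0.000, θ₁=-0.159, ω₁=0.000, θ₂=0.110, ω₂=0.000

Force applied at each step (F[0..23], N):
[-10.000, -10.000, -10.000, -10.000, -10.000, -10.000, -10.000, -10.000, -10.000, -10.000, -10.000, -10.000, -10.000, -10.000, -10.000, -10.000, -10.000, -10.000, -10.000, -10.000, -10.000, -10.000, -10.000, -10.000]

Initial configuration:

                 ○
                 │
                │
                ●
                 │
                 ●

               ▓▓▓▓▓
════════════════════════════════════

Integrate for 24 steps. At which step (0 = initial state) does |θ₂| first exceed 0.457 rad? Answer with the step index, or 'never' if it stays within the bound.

Answer: 11

Derivation:
apply F[0]=-10.000 → step 1: x=-0.001, v=-0.131, θ₁=-0.160, ω₁=-0.058, θ₂=0.113, ω₂=0.281
apply F[1]=-10.000 → step 2: x=-0.005, v=-0.262, θ₁=-0.161, ω₁=-0.118, θ₂=0.121, ω₂=0.566
apply F[2]=-10.000 → step 3: x=-0.012, v=-0.394, θ₁=-0.164, ω₁=-0.180, θ₂=0.135, ω₂=0.855
apply F[3]=-10.000 → step 4: x=-0.021, v=-0.527, θ₁=-0.169, ω₁=-0.243, θ₂=0.156, ω₂=1.151
apply F[4]=-10.000 → step 5: x=-0.033, v=-0.660, θ₁=-0.174, ω₁=-0.304, θ₂=0.182, ω₂=1.452
apply F[5]=-10.000 → step 6: x=-0.047, v=-0.794, θ₁=-0.181, ω₁=-0.358, θ₂=0.214, ω₂=1.758
apply F[6]=-10.000 → step 7: x=-0.065, v=-0.930, θ₁=-0.188, ω₁=-0.397, θ₂=0.252, ω₂=2.063
apply F[7]=-10.000 → step 8: x=-0.085, v=-1.068, θ₁=-0.196, ω₁=-0.410, θ₂=0.296, ω₂=2.365
apply F[8]=-10.000 → step 9: x=-0.107, v=-1.207, θ₁=-0.204, ω₁=-0.390, θ₂=0.346, ω₂=2.660
apply F[9]=-10.000 → step 10: x=-0.133, v=-1.348, θ₁=-0.212, ω₁=-0.327, θ₂=0.402, ω₂=2.943
apply F[10]=-10.000 → step 11: x=-0.161, v=-1.491, θ₁=-0.217, ω₁=-0.213, θ₂=0.464, ω₂=3.215
apply F[11]=-10.000 → step 12: x=-0.193, v=-1.636, θ₁=-0.220, ω₁=-0.043, θ₂=0.531, ω₂=3.473
apply F[12]=-10.000 → step 13: x=-0.227, v=-1.782, θ₁=-0.218, ω₁=0.189, θ₂=0.603, ω₂=3.719
apply F[13]=-10.000 → step 14: x=-0.264, v=-1.930, θ₁=-0.212, ω₁=0.487, θ₂=0.680, ω₂=3.953
apply F[14]=-10.000 → step 15: x=-0.304, v=-2.079, θ₁=-0.199, ω₁=0.858, θ₂=0.761, ω₂=4.172
apply F[15]=-10.000 → step 16: x=-0.347, v=-2.230, θ₁=-0.177, ω₁=1.307, θ₂=0.846, ω₂=4.374
apply F[16]=-10.000 → step 17: x=-0.393, v=-2.384, θ₁=-0.146, ω₁=1.836, θ₂=0.936, ω₂=4.551
apply F[17]=-10.000 → step 18: x=-0.442, v=-2.539, θ₁=-0.103, ω₁=2.451, θ₂=1.028, ω₂=4.692
apply F[18]=-10.000 → step 19: x=-0.495, v=-2.696, θ₁=-0.047, ω₁=3.149, θ₂=1.123, ω₂=4.779
apply F[19]=-10.000 → step 20: x=-0.550, v=-2.855, θ₁=0.024, ω₁=3.927, θ₂=1.219, ω₂=4.789
apply F[20]=-10.000 → step 21: x=-0.609, v=-3.013, θ₁=0.110, ω₁=4.770, θ₂=1.314, ω₂=4.691
apply F[21]=-10.000 → step 22: x=-0.671, v=-3.164, θ₁=0.215, ω₁=5.661, θ₂=1.406, ω₂=4.452
apply F[22]=-10.000 → step 23: x=-0.735, v=-3.303, θ₁=0.337, ω₁=6.581, θ₂=1.491, ω₂=4.040
apply F[23]=-10.000 → step 24: x=-0.803, v=-3.417, θ₁=0.478, ω₁=7.517, θ₂=1.566, ω₂=3.430
|θ₂| = 0.464 > 0.457 first at step 11.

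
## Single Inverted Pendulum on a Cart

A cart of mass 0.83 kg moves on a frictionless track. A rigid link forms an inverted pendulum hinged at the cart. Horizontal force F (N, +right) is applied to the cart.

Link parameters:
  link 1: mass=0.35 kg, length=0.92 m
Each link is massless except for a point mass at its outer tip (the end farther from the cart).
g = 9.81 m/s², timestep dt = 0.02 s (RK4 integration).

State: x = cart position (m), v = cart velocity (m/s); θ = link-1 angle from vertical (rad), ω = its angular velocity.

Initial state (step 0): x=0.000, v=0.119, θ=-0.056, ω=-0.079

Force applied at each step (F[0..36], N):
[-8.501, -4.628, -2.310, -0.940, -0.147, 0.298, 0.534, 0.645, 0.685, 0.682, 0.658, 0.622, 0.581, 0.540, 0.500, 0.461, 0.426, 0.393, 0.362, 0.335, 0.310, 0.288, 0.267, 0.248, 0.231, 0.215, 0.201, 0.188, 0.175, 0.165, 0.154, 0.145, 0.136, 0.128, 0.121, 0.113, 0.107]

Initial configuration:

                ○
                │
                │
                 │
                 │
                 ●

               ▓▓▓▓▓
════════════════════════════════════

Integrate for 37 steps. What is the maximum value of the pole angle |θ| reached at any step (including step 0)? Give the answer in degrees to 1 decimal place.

apply F[0]=-8.501 → step 1: x=0.000, v=-0.081, θ=-0.056, ω=0.126
apply F[1]=-4.628 → step 2: x=-0.002, v=-0.188, θ=-0.052, ω=0.231
apply F[2]=-2.310 → step 3: x=-0.007, v=-0.239, θ=-0.047, ω=0.276
apply F[3]=-0.940 → step 4: x=-0.012, v=-0.258, θ=-0.041, ω=0.287
apply F[4]=-0.147 → step 5: x=-0.017, v=-0.259, θ=-0.036, ω=0.280
apply F[5]=+0.298 → step 6: x=-0.022, v=-0.249, θ=-0.030, ω=0.262
apply F[6]=+0.534 → step 7: x=-0.027, v=-0.234, θ=-0.025, ω=0.239
apply F[7]=+0.645 → step 8: x=-0.031, v=-0.216, θ=-0.021, ω=0.216
apply F[8]=+0.685 → step 9: x=-0.035, v=-0.198, θ=-0.017, ω=0.192
apply F[9]=+0.682 → step 10: x=-0.039, v=-0.181, θ=-0.013, ω=0.170
apply F[10]=+0.658 → step 11: x=-0.043, v=-0.164, θ=-0.010, ω=0.149
apply F[11]=+0.622 → step 12: x=-0.046, v=-0.148, θ=-0.007, ω=0.130
apply F[12]=+0.581 → step 13: x=-0.048, v=-0.134, θ=-0.005, ω=0.113
apply F[13]=+0.540 → step 14: x=-0.051, v=-0.121, θ=-0.002, ω=0.098
apply F[14]=+0.500 → step 15: x=-0.053, v=-0.108, θ=-0.001, ω=0.085
apply F[15]=+0.461 → step 16: x=-0.055, v=-0.097, θ=0.001, ω=0.073
apply F[16]=+0.426 → step 17: x=-0.057, v=-0.087, θ=0.002, ω=0.062
apply F[17]=+0.393 → step 18: x=-0.059, v=-0.078, θ=0.003, ω=0.052
apply F[18]=+0.362 → step 19: x=-0.060, v=-0.069, θ=0.004, ω=0.044
apply F[19]=+0.335 → step 20: x=-0.062, v=-0.062, θ=0.005, ω=0.037
apply F[20]=+0.310 → step 21: x=-0.063, v=-0.055, θ=0.006, ω=0.030
apply F[21]=+0.288 → step 22: x=-0.064, v=-0.048, θ=0.006, ω=0.025
apply F[22]=+0.267 → step 23: x=-0.065, v=-0.043, θ=0.007, ω=0.020
apply F[23]=+0.248 → step 24: x=-0.066, v=-0.037, θ=0.007, ω=0.016
apply F[24]=+0.231 → step 25: x=-0.066, v=-0.032, θ=0.008, ω=0.012
apply F[25]=+0.215 → step 26: x=-0.067, v=-0.028, θ=0.008, ω=0.008
apply F[26]=+0.201 → step 27: x=-0.067, v=-0.023, θ=0.008, ω=0.006
apply F[27]=+0.188 → step 28: x=-0.068, v=-0.020, θ=0.008, ω=0.003
apply F[28]=+0.175 → step 29: x=-0.068, v=-0.016, θ=0.008, ω=0.001
apply F[29]=+0.165 → step 30: x=-0.068, v=-0.013, θ=0.008, ω=-0.001
apply F[30]=+0.154 → step 31: x=-0.069, v=-0.010, θ=0.008, ω=-0.003
apply F[31]=+0.145 → step 32: x=-0.069, v=-0.007, θ=0.008, ω=-0.004
apply F[32]=+0.136 → step 33: x=-0.069, v=-0.004, θ=0.008, ω=-0.005
apply F[33]=+0.128 → step 34: x=-0.069, v=-0.002, θ=0.008, ω=-0.006
apply F[34]=+0.121 → step 35: x=-0.069, v=0.001, θ=0.008, ω=-0.007
apply F[35]=+0.113 → step 36: x=-0.069, v=0.003, θ=0.007, ω=-0.008
apply F[36]=+0.107 → step 37: x=-0.069, v=0.005, θ=0.007, ω=-0.008
Max |angle| over trajectory = 0.056 rad = 3.2°.

Answer: 3.2°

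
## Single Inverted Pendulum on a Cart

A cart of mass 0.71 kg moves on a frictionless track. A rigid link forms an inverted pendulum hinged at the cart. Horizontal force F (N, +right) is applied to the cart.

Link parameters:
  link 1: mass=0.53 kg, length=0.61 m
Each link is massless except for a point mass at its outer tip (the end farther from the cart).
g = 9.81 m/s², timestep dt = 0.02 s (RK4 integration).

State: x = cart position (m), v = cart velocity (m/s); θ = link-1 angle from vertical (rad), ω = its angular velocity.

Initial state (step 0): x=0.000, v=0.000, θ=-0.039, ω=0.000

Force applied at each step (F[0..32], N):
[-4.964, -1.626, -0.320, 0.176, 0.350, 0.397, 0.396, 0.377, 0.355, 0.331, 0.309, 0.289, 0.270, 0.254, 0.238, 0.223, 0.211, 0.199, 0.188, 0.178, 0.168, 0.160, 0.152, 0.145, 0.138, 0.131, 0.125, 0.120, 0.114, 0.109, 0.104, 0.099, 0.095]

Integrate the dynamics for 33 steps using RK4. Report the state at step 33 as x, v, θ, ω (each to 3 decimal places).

apply F[0]=-4.964 → step 1: x=-0.001, v=-0.134, θ=-0.037, ω=0.207
apply F[1]=-1.626 → step 2: x=-0.004, v=-0.175, θ=-0.032, ω=0.263
apply F[2]=-0.320 → step 3: x=-0.008, v=-0.179, θ=-0.027, ω=0.261
apply F[3]=+0.176 → step 4: x=-0.011, v=-0.171, θ=-0.022, ω=0.239
apply F[4]=+0.350 → step 5: x=-0.015, v=-0.158, θ=-0.017, ω=0.212
apply F[5]=+0.397 → step 6: x=-0.018, v=-0.145, θ=-0.014, ω=0.185
apply F[6]=+0.396 → step 7: x=-0.021, v=-0.132, θ=-0.010, ω=0.160
apply F[7]=+0.377 → step 8: x=-0.023, v=-0.120, θ=-0.007, ω=0.138
apply F[8]=+0.355 → step 9: x=-0.025, v=-0.109, θ=-0.005, ω=0.118
apply F[9]=+0.331 → step 10: x=-0.027, v=-0.099, θ=-0.002, ω=0.101
apply F[10]=+0.309 → step 11: x=-0.029, v=-0.090, θ=-0.000, ω=0.086
apply F[11]=+0.289 → step 12: x=-0.031, v=-0.082, θ=0.001, ω=0.073
apply F[12]=+0.270 → step 13: x=-0.033, v=-0.075, θ=0.002, ω=0.061
apply F[13]=+0.254 → step 14: x=-0.034, v=-0.068, θ=0.004, ω=0.051
apply F[14]=+0.238 → step 15: x=-0.035, v=-0.062, θ=0.005, ω=0.043
apply F[15]=+0.223 → step 16: x=-0.037, v=-0.057, θ=0.005, ω=0.035
apply F[16]=+0.211 → step 17: x=-0.038, v=-0.052, θ=0.006, ω=0.029
apply F[17]=+0.199 → step 18: x=-0.039, v=-0.047, θ=0.006, ω=0.023
apply F[18]=+0.188 → step 19: x=-0.040, v=-0.043, θ=0.007, ω=0.018
apply F[19]=+0.178 → step 20: x=-0.040, v=-0.039, θ=0.007, ω=0.014
apply F[20]=+0.168 → step 21: x=-0.041, v=-0.035, θ=0.007, ω=0.010
apply F[21]=+0.160 → step 22: x=-0.042, v=-0.031, θ=0.008, ω=0.007
apply F[22]=+0.152 → step 23: x=-0.042, v=-0.028, θ=0.008, ω=0.004
apply F[23]=+0.145 → step 24: x=-0.043, v=-0.025, θ=0.008, ω=0.002
apply F[24]=+0.138 → step 25: x=-0.043, v=-0.023, θ=0.008, ω=-0.000
apply F[25]=+0.131 → step 26: x=-0.044, v=-0.020, θ=0.008, ω=-0.002
apply F[26]=+0.125 → step 27: x=-0.044, v=-0.018, θ=0.008, ω=-0.003
apply F[27]=+0.120 → step 28: x=-0.044, v=-0.015, θ=0.008, ω=-0.005
apply F[28]=+0.114 → step 29: x=-0.045, v=-0.013, θ=0.007, ω=-0.006
apply F[29]=+0.109 → step 30: x=-0.045, v=-0.011, θ=0.007, ω=-0.007
apply F[30]=+0.104 → step 31: x=-0.045, v=-0.009, θ=0.007, ω=-0.007
apply F[31]=+0.099 → step 32: x=-0.045, v=-0.008, θ=0.007, ω=-0.008
apply F[32]=+0.095 → step 33: x=-0.046, v=-0.006, θ=0.007, ω=-0.008

Answer: x=-0.046, v=-0.006, θ=0.007, ω=-0.008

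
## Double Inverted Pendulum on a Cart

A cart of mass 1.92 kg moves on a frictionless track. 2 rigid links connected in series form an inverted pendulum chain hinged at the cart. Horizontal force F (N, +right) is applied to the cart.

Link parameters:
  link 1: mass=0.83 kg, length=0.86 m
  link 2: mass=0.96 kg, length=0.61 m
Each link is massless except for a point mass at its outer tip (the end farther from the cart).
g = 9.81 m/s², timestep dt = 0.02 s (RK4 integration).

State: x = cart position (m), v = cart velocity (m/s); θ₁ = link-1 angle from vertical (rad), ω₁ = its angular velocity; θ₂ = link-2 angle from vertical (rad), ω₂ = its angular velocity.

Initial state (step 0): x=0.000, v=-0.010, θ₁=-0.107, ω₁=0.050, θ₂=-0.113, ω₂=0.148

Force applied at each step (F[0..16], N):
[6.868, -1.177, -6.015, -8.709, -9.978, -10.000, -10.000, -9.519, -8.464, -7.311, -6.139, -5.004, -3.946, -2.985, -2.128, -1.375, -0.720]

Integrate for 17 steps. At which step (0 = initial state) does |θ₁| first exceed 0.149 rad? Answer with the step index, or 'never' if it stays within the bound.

Answer: never

Derivation:
apply F[0]=+6.868 → step 1: x=0.001, v=0.080, θ₁=-0.107, ω₁=-0.077, θ₂=-0.110, ω₂=0.145
apply F[1]=-1.177 → step 2: x=0.002, v=0.087, θ₁=-0.109, ω₁=-0.110, θ₂=-0.107, ω₂=0.145
apply F[2]=-6.015 → step 3: x=0.004, v=0.045, θ₁=-0.111, ω₁=-0.088, θ₂=-0.104, ω₂=0.148
apply F[3]=-8.709 → step 4: x=0.004, v=-0.025, θ₁=-0.112, ω₁=-0.035, θ₂=-0.101, ω₂=0.154
apply F[4]=-9.978 → step 5: x=0.003, v=-0.107, θ₁=-0.112, ω₁=0.031, θ₂=-0.098, ω₂=0.163
apply F[5]=-10.000 → step 6: x=-0.000, v=-0.190, θ₁=-0.111, ω₁=0.097, θ₂=-0.095, ω₂=0.175
apply F[6]=-10.000 → step 7: x=-0.005, v=-0.274, θ₁=-0.108, ω₁=0.164, θ₂=-0.091, ω₂=0.187
apply F[7]=-9.519 → step 8: x=-0.011, v=-0.353, θ₁=-0.105, ω₁=0.227, θ₂=-0.087, ω₂=0.199
apply F[8]=-8.464 → step 9: x=-0.019, v=-0.422, θ₁=-0.100, ω₁=0.279, θ₂=-0.083, ω₂=0.211
apply F[9]=-7.311 → step 10: x=-0.028, v=-0.480, θ₁=-0.094, ω₁=0.320, θ₂=-0.079, ω₂=0.222
apply F[10]=-6.139 → step 11: x=-0.038, v=-0.527, θ₁=-0.087, ω₁=0.350, θ₂=-0.074, ω₂=0.232
apply F[11]=-5.004 → step 12: x=-0.049, v=-0.564, θ₁=-0.080, ω₁=0.371, θ₂=-0.070, ω₂=0.240
apply F[12]=-3.946 → step 13: x=-0.061, v=-0.592, θ₁=-0.072, ω₁=0.383, θ₂=-0.065, ω₂=0.246
apply F[13]=-2.985 → step 14: x=-0.073, v=-0.610, θ₁=-0.064, ω₁=0.388, θ₂=-0.060, ω₂=0.250
apply F[14]=-2.128 → step 15: x=-0.085, v=-0.622, θ₁=-0.057, ω₁=0.386, θ₂=-0.055, ω₂=0.252
apply F[15]=-1.375 → step 16: x=-0.097, v=-0.626, θ₁=-0.049, ω₁=0.380, θ₂=-0.050, ω₂=0.253
apply F[16]=-0.720 → step 17: x=-0.110, v=-0.626, θ₁=-0.042, ω₁=0.369, θ₂=-0.045, ω₂=0.252
max |θ₁| = 0.112 ≤ 0.149 over all 18 states.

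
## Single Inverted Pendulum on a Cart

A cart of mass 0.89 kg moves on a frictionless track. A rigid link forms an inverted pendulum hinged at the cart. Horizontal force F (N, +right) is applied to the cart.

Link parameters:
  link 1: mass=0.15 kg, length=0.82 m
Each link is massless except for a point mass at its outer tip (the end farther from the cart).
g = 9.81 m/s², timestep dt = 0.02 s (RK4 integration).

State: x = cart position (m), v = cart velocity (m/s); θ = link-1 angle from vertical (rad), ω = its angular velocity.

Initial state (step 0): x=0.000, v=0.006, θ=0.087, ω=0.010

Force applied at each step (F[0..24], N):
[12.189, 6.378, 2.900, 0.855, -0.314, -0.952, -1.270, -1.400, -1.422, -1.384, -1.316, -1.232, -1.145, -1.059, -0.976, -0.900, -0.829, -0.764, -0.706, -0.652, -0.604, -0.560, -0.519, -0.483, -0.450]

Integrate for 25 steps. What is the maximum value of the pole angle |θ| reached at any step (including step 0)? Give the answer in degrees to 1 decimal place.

Answer: 5.0°

Derivation:
apply F[0]=+12.189 → step 1: x=0.003, v=0.277, θ=0.084, ω=-0.298
apply F[1]=+6.378 → step 2: x=0.010, v=0.417, θ=0.077, ω=-0.450
apply F[2]=+2.900 → step 3: x=0.019, v=0.480, θ=0.067, ω=-0.509
apply F[3]=+0.855 → step 4: x=0.029, v=0.497, θ=0.057, ω=-0.515
apply F[4]=-0.314 → step 5: x=0.038, v=0.489, θ=0.047, ω=-0.492
apply F[5]=-0.952 → step 6: x=0.048, v=0.466, θ=0.037, ω=-0.455
apply F[6]=-1.270 → step 7: x=0.057, v=0.436, θ=0.029, ω=-0.411
apply F[7]=-1.400 → step 8: x=0.065, v=0.404, θ=0.021, ω=-0.365
apply F[8]=-1.422 → step 9: x=0.073, v=0.371, θ=0.014, ω=-0.322
apply F[9]=-1.384 → step 10: x=0.080, v=0.340, θ=0.008, ω=-0.281
apply F[10]=-1.316 → step 11: x=0.087, v=0.310, θ=0.003, ω=-0.243
apply F[11]=-1.232 → step 12: x=0.093, v=0.283, θ=-0.002, ω=-0.209
apply F[12]=-1.145 → step 13: x=0.098, v=0.257, θ=-0.006, ω=-0.179
apply F[13]=-1.059 → step 14: x=0.103, v=0.233, θ=-0.009, ω=-0.152
apply F[14]=-0.976 → step 15: x=0.107, v=0.212, θ=-0.012, ω=-0.128
apply F[15]=-0.900 → step 16: x=0.111, v=0.192, θ=-0.014, ω=-0.107
apply F[16]=-0.829 → step 17: x=0.115, v=0.174, θ=-0.016, ω=-0.088
apply F[17]=-0.764 → step 18: x=0.118, v=0.157, θ=-0.018, ω=-0.072
apply F[18]=-0.706 → step 19: x=0.121, v=0.142, θ=-0.019, ω=-0.058
apply F[19]=-0.652 → step 20: x=0.124, v=0.128, θ=-0.020, ω=-0.046
apply F[20]=-0.604 → step 21: x=0.127, v=0.115, θ=-0.021, ω=-0.035
apply F[21]=-0.560 → step 22: x=0.129, v=0.103, θ=-0.021, ω=-0.025
apply F[22]=-0.519 → step 23: x=0.131, v=0.092, θ=-0.022, ω=-0.017
apply F[23]=-0.483 → step 24: x=0.132, v=0.082, θ=-0.022, ω=-0.010
apply F[24]=-0.450 → step 25: x=0.134, v=0.073, θ=-0.022, ω=-0.004
Max |angle| over trajectory = 0.087 rad = 5.0°.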